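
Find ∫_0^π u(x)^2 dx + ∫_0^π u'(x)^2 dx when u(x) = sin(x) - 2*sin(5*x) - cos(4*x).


||u||_{H^1(0,π)}^2 = 3604/45 + 123*π/2

u'(x) = 4*sin(4*x) + cos(x) - 10*cos(5*x).
Expand u² and (u')² and integrate term by term on (0, π), using: for integers n ≥ 1, ∫_0^π sin²(nx) dx = ∫_0^π cos²(nx) dx = π/2; for n ≠ n', ∫_0^π sin(nx)sin(n'x) dx = ∫_0^π cos(nx)cos(n'x) dx = 0; and by product-to-sum, ∫_0^π sin(nx)cos(n'x) dx = ½∫_0^π [sin((n+n')x) + sin((n−n')x)] dx, which is 0 when n+n' is even and 2n/(n²−n'²) when n+n' is odd (it need not vanish on (0, π)).
  u² squared terms: (-1)²·∫cos(4x)² dx = 1·π/2 = π/2;  (-2)²·∫sin(5x)² dx = 4·π/2 = 2*π;  (1)²·∫sin(x)² dx = 1·π/2 = π/2.
  u² cross terms: 2·(-1)·(-2)·∫cos(4x)·sin(5x) dx = 4·(10/9) = 40/9;  2·(-1)·(1)·∫cos(4x)·sin(x) dx = -2·(-2/15) = 4/15;  2·(-2)·(1)·∫sin(5x)·sin(x) dx = -4·(0) = 0.
  So ∫_0^π u² dx = π/2 + 2*π + π/2 + 40/9 + 4/15 + 0 = 212/45 + 3*π.
  (u')² squared terms: (-10)²·∫cos(5x)² dx = 100·π/2 = 50*π;  (4)²·∫sin(4x)² dx = 16·π/2 = 8*π;  (1)²·∫cos(x)² dx = 1·π/2 = π/2.
  (u')² cross terms: 2·(-10)·(4)·∫cos(5x)·sin(4x) dx = -80·(-8/9) = 640/9;  2·(-10)·(1)·∫cos(5x)·cos(x) dx = -20·(0) = 0;  2·(4)·(1)·∫sin(4x)·cos(x) dx = 8·(8/15) = 64/15.
  So ∫_0^π (u')² dx = 50*π + 8*π + π/2 + 640/9 + 0 + 64/15 = 3392/45 + 117*π/2.
||u||_{H^1}^2 = (212/45 + 3*π) + (3392/45 + 117*π/2) = 3604/45 + 123*π/2.


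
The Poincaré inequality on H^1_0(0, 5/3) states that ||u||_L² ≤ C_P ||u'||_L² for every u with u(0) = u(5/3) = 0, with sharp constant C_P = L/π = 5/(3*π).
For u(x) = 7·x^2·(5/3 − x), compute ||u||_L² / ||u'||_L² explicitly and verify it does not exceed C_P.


||u||_L² / ||u'||_L² = 5*sqrt(14)/42 < C_P = 5/(3*π).

u(x) = 7·x^2·(5/3 − x), so u'(x) = 7*x*(10 - 9*x)/3.
u(x) = 7·x^2·(5/3 − x) vanishes at x = 0 and x = 5/3, so u ∈ H^1_0(0, 5/3). Differentiate via the product rule and integrate the resulting polynomials term by term.
  ∫_0^5/3 u² dx = ∫_0^5/3 (49*x^6 - 490*x^5/3 + 1225*x^4/9) dx. Term by term:
    ∫_0^5/3 49*x^6 dx = 546875/2187;  ∫_0^5/3 -490*x^5/3 dx = -3828125/6561;  ∫_0^5/3 1225*x^4/9 dx = 765625/2187.
  Sum: 546875/2187 − 3828125/6561 + 765625/2187 = 109375/6561.
  ∫_0^5/3 (u')² dx = ∫_0^5/3 (441*x^4 - 980*x^3 + 4900*x^2/9) dx. Term by term:
    ∫_0^5/3 441*x^4 dx = 30625/27;  ∫_0^5/3 -980*x^3 dx = -153125/81;  ∫_0^5/3 4900*x^2/9 dx = 612500/729.
  Sum: 30625/27 − 153125/81 + 612500/729 = 61250/729.
∫_0^5/3 u² dx = 109375/6561, so ||u||_L² = 125*sqrt(7)/81.
∫_0^5/3 (u')² dx = 61250/729, so ||u'||_L² = 175*sqrt(2)/27.
Ratio ||u||_L² / ||u'||_L² = 5*sqrt(14)/42.
Sharp Poincaré constant on H^1_0(0, 5/3) is C_P = L/π = 5/(3*π), achieved by sin(3*π/5·x).
A polynomial bump cannot attain the sharp Poincaré constant (only the first sine eigenfunction does), so the ratio is strictly less than C_P, consistent with ||u||_L² ≤ C_P ||u'||_L².


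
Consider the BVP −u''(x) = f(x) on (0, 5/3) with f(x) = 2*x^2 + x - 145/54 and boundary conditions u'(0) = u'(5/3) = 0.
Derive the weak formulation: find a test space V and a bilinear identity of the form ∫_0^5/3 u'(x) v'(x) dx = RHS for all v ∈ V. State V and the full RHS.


V = H^1(0, 5/3) (no boundary constraint on v; u is determined up to an additive constant); weak form: ∫_0^5/3 u'v' dx = ∫_0^5/3 (2*x^2 + x - 145/54) v dx for all v ∈ V.

Multiply both sides by a test function v and integrate from 0 to 5/3:
  ∫_0^5/3 −u''(x) v(x) dx = ∫_0^5/3 f(x) v(x) dx.
Integrate the LHS by parts once:
  ∫_0^5/3 −u'' v dx = −[u'(x) v(x)]_0^5/3 + ∫_0^5/3 u'(x) v'(x) dx.
Thus ∫_0^5/3 u'(x) v'(x) dx = ∫_0^5/3 f(x) v(x) dx + [u'(x) v(x)]_0^5/3.
Choose V so that boundary terms are either known or forced to vanish.
u has homogeneous Neumann: u'(0) = u'(5/3) = 0. So [u' v]_0^5/3 = 0·v(5/3) − 0·v(0) = 0 for any v; take V = H^1(0, 5/3).
Weak formulation: find u (satisfying any essential BC) such that ∫_0^5/3 u'(x) v'(x) dx = ∫_0^5/3 f v dx for all v ∈ V (homogeneous Neumann, so boundary terms vanish).
Substituting f(x) = 2*x^2 + x - 145/54, the right-hand side is ∫_0^5/3 (2*x^2 + x - 145/54) v dx.
Compatibility check (pure Neumann): taking v ≡ 1 ∈ V gives 0 = ∫_0^5/3 f dx + (0) − (0), i.e. ∫_0^5/3 f dx must equal u'(0) − u'(5/3) = 0. Indeed ∫_0^5/3 (2*x^2 + x - 145/54) dx = 0, so the data are compatible. The solution is then unique only up to an additive constant (fix it e.g. by requiring ∫_0^5/3 u dx = 0).


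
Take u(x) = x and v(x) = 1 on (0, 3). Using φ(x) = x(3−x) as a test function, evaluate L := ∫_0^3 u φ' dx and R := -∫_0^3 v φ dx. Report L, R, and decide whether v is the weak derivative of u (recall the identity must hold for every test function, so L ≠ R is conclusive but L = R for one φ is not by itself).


LHS = -9/2, RHS = -9/2. Yes, v = u' weakly.

u(x) = x, classical derivative u'(x) = 1.
φ(x) = x(3−x), so φ'(x) = 3 - 2*x.
Note φ(0) = φ(3) = 0, so the boundary term u·φ vanishes.
LHS = ∫_0^3 u(x) φ'(x) dx = ∫_0^3 (-2*x^2 + 3*x) dx. Term by term:
  ∫_0^3 -2*x^2 dx = -18;  ∫_0^3 3*x dx = 27/2.
Sum: -18 + 27/2 = -9/2.
So LHS = -9/2.
∫_0^3 v(x) φ(x) dx = ∫_0^3 (-x^2 + 3*x) dx. Term by term:
  ∫_0^3 -x^2 dx = -9;  ∫_0^3 3*x dx = 27/2.
Sum: -9 + 27/2 = 9/2.
So RHS = -∫_0^3 v(x) φ(x) dx = -9/2.
LHS = RHS, so the identity holds for this test φ.
Moreover u is smooth here and v(x) = u'(x) = 1 pointwise, so the identity holds for every test function. Hence v is the weak derivative of u.


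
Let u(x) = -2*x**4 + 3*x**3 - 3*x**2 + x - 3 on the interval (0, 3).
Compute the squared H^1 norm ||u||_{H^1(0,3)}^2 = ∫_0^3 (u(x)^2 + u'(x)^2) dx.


||u||_{H^1}^2 = 897213/70

The H^1 norm (squared) on an interval (0, L) is
  ||u||_{H^1}^2 = ∫_0^L u(x)^2 dx + ∫_0^L u'(x)^2 dx.
Compute u'(x) = -8*x**3 + 9*x**2 - 6*x + 1.
Then u(x)^2 = 4*x**8 - 12*x**7 + 21*x**6 - 22*x**5 + 27*x**4 - 24*x**3 + 19*x**2 - 6*x + 9 and u'(x)^2 = 64*x**6 - 144*x**5 + 177*x**4 - 124*x**3 + 54*x**2 - 12*x + 1.
Integrate each monomial from 0 to 3 using ∫_0^3 c·x^n dx = c·3^(n+1)/(n+1):
  ∫_0^3 u(x)^2 dx = ∫_0^3 (4*x^8 - 12*x^7 + 21*x^6 - 22*x^5 + 27*x^4 - 24*x^3 + 19*x^2 - 6*x + 9) dx. Term by term:
    ∫_0^3 4*x^8 dx = 8748;  ∫_0^3 -12*x^7 dx = -19683/2;  ∫_0^3 21*x^6 dx = 6561;
    ∫_0^3 -22*x^5 dx = -2673;  ∫_0^3 27*x^4 dx = 6561/5;  ∫_0^3 -24*x^3 dx = -486;
    ∫_0^3 19*x^2 dx = 171;  ∫_0^3 -6*x dx = -27;  ∫_0^3 9 dx = 27.
  Sum: 8748 − 19683/2 + 6561 − 2673 + 6561/5 − 486 + 171 − 27 + 27 = 37917/10.
  ∫_0^3 u'(x)^2 dx = ∫_0^3 (64*x^6 - 144*x^5 + 177*x^4 - 124*x^3 + 54*x^2 - 12*x + 1) dx. Term by term:
    ∫_0^3 64*x^6 dx = 139968/7;  ∫_0^3 -144*x^5 dx = -17496;  ∫_0^3 177*x^4 dx = 43011/5;
    ∫_0^3 -124*x^3 dx = -2511;  ∫_0^3 54*x^2 dx = 486;  ∫_0^3 -12*x dx = -54;
    ∫_0^3 1 dx = 3.
  Sum: 139968/7 − 17496 + 43011/5 − 2511 + 486 − 54 + 3 = 315897/35.
Adding: ||u||_{H^1}^2 = 37917/10 + 315897/35 = 897213/70.


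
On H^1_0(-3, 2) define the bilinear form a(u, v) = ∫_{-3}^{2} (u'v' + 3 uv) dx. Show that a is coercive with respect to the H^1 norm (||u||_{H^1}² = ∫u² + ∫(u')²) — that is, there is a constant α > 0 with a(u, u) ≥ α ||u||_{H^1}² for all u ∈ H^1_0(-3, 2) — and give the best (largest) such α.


α = 1

Coercivity of a(·,·) on H^1_0(-3, 2) means a(u, u) ≥ α ||u||_{H^1}² for every u ∈ H^1_0.
The interval has length L = 5, and Poincaré/coercivity depend only on L. Here a(u, u) = ∫(u')² + (3)·∫u².
Here c = 3 ≥ 1, so a(u,u) = ∫(u')² + c∫u² ≥ ∫(u')² + ∫u² = ||u||_{H^1}², i.e. α = 1 works. No larger α is possible: a(u,u) ≥ α||u||_{H^1}² means (1−α)∫(u')² ≥ (α−c)∫u², and for the modes u_n = sin(nπ(x−x₀)/L) (x₀ the left endpoint) one has ∫u_n²/∫(u_n')² = (L/(nπ))² → 0, so a(u_n,u_n)/||u_n||_{H^1}² → 1. Hence the optimal constant is α = 1.
Therefore α = 1.


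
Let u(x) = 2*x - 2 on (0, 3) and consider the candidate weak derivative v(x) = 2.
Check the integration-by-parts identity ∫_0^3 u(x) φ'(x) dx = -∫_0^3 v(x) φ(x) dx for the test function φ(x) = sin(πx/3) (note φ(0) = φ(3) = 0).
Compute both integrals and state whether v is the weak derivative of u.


LHS = -12/π, RHS = -12/π. Yes, v = u' weakly.

u(x) = 2*x - 2, classical derivative u'(x) = 2.
φ(x) = sin(πx/3), so φ'(x) = π*cos(π*x/3)/3.
Note φ(0) = φ(3) = 0, so the boundary term u·φ vanishes.
LHS = ∫_0^3 u(x) φ'(x) dx = ∫_0^3 (2*π*x*cos(π*x/3)/3 - 2*π*cos(π*x/3)/3) dx. Term by term:
  ∫_0^3 -2*π*cos(π*x/3)/3 dx = 0;  ∫_0^3 2*π*x*cos(π*x/3)/3 dx = -12/π.
Sum: 0 − 12/π = -12/π.
So LHS = -12/π.
∫_0^3 v(x) φ(x) dx = ∫_0^3 (2*sin(π*x/3)) dx. Term by term:
  ∫_0^3 2*sin(π*x/3) dx = 12/π.
So RHS = -∫_0^3 v(x) φ(x) dx = -12/π.
LHS = RHS, so the identity holds for this test φ.
Moreover u is smooth here and v(x) = u'(x) = 2 pointwise, so the identity holds for every test function. Hence v is the weak derivative of u.


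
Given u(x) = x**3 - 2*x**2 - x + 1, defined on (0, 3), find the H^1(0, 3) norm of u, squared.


||u||_{H^1}^2 = 6477/70

The H^1 norm (squared) on an interval (0, L) is
  ||u||_{H^1}^2 = ∫_0^L u(x)^2 dx + ∫_0^L u'(x)^2 dx.
Compute u'(x) = 3*x**2 - 4*x - 1.
Then u(x)^2 = x**6 - 4*x**5 + 2*x**4 + 6*x**3 - 3*x**2 - 2*x + 1 and u'(x)^2 = 9*x**4 - 24*x**3 + 10*x**2 + 8*x + 1.
Integrate each monomial from 0 to 3 using ∫_0^3 c·x^n dx = c·3^(n+1)/(n+1):
  ∫_0^3 u(x)^2 dx = ∫_0^3 (x^6 - 4*x^5 + 2*x^4 + 6*x^3 - 3*x^2 - 2*x + 1) dx. Term by term:
    ∫_0^3 x^6 dx = 2187/7;  ∫_0^3 -4*x^5 dx = -486;  ∫_0^3 2*x^4 dx = 486/5;
    ∫_0^3 6*x^3 dx = 243/2;  ∫_0^3 -3*x^2 dx = -27;  ∫_0^3 -2*x dx = -9;
    ∫_0^3 1 dx = 3.
  Sum: 2187/7 − 486 + 486/5 + 243/2 − 27 − 9 + 3 = 849/70.
  ∫_0^3 u'(x)^2 dx = ∫_0^3 (9*x^4 - 24*x^3 + 10*x^2 + 8*x + 1) dx. Term by term:
    ∫_0^3 9*x^4 dx = 2187/5;  ∫_0^3 -24*x^3 dx = -486;  ∫_0^3 10*x^2 dx = 90;
    ∫_0^3 8*x dx = 36;  ∫_0^3 1 dx = 3.
  Sum: 2187/5 − 486 + 90 + 36 + 3 = 402/5.
Adding: ||u||_{H^1}^2 = 849/70 + 402/5 = 6477/70.


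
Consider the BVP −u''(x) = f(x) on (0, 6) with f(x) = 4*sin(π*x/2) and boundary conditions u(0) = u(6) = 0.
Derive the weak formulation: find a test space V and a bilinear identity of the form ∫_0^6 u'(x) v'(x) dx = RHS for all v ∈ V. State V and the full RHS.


V = H^1_0(0, 6) (so v(0) = v(6) = 0); weak form: ∫_0^6 u'v' dx = ∫_0^6 (4*sin(π*x/2)) v dx for all v ∈ V.

Multiply both sides by a test function v and integrate from 0 to 6:
  ∫_0^6 −u''(x) v(x) dx = ∫_0^6 f(x) v(x) dx.
Integrate the LHS by parts once:
  ∫_0^6 −u'' v dx = −[u'(x) v(x)]_0^6 + ∫_0^6 u'(x) v'(x) dx.
Thus ∫_0^6 u'(x) v'(x) dx = ∫_0^6 f(x) v(x) dx + [u'(x) v(x)]_0^6.
Choose V so that boundary terms are either known or forced to vanish.
u is Dirichlet: u(0) = u(6) = 0. Let V = H^1_0(0, 6); then v(0) = v(6) = 0, and [u' v]_0^6 = 0.
Weak formulation: find u (satisfying any essential BC) such that ∫_0^6 u'(x) v'(x) dx = ∫_0^6 f v dx for all v ∈ V.
Substituting f(x) = 4*sin(π*x/2), the right-hand side is ∫_0^6 (4*sin(π*x/2)) v dx.


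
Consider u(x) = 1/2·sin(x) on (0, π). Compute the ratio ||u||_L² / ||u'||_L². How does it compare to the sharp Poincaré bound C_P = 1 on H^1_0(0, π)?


||u||_L² / ||u'||_L² = 1 = C_P.

u(x) = 1/2·sin(x), so u'(x) = cos(x)/2.
Writing u(x) = A·sin(kπx/L) with A = 1/2 and k = 1, use ∫_0^L sin²(kπx/L) dx = L/2 and ∫_0^L cos²(kπx/L) dx = L/2.
u² = 1/4·sin²(x) and (u')² = 1/4·cos²(x), and each of sin², cos² integrates to L/2 = π/2 over (0, π).
∫_0^π u² dx = π/8, so ||u||_L² = sqrt(2)*sqrt(π)/4.
∫_0^π (u')² dx = π/8, so ||u'||_L² = sqrt(2)*sqrt(π)/4.
Ratio ||u||_L² / ||u'||_L² = 1.
Sharp Poincaré constant on H^1_0(0, π) is C_P = L/π = 1, achieved by sin(x).
This is the k = 1 eigenfunction (up to amplitude), so the ratio equals the sharp Poincaré constant exactly.


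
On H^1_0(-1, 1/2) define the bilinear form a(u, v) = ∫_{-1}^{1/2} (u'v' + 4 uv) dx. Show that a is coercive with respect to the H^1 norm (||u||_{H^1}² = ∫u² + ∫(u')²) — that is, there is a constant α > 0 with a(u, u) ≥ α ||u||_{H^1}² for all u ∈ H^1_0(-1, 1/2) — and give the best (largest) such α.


α = 1

Coercivity of a(·,·) on H^1_0(-1, 1/2) means a(u, u) ≥ α ||u||_{H^1}² for every u ∈ H^1_0.
The interval has length L = 3/2, and Poincaré/coercivity depend only on L. Here a(u, u) = ∫(u')² + (4)·∫u².
Here c = 4 ≥ 1, so a(u,u) = ∫(u')² + c∫u² ≥ ∫(u')² + ∫u² = ||u||_{H^1}², i.e. α = 1 works. No larger α is possible: a(u,u) ≥ α||u||_{H^1}² means (1−α)∫(u')² ≥ (α−c)∫u², and for the modes u_n = sin(nπ(x−x₀)/L) (x₀ the left endpoint) one has ∫u_n²/∫(u_n')² = (L/(nπ))² → 0, so a(u_n,u_n)/||u_n||_{H^1}² → 1. Hence the optimal constant is α = 1.
Therefore α = 1.


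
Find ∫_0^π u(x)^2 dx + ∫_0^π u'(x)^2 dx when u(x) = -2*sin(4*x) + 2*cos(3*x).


||u||_{H^1(0,π)}^2 = -640/7 + 54*π

u'(x) = -6*sin(3*x) - 8*cos(4*x).
Expand u² and (u')² and integrate term by term on (0, π), using: for integers n ≥ 1, ∫_0^π sin²(nx) dx = ∫_0^π cos²(nx) dx = π/2; for n ≠ n', ∫_0^π sin(nx)sin(n'x) dx = ∫_0^π cos(nx)cos(n'x) dx = 0; and by product-to-sum, ∫_0^π sin(nx)cos(n'x) dx = ½∫_0^π [sin((n+n')x) + sin((n−n')x)] dx, which is 0 when n+n' is even and 2n/(n²−n'²) when n+n' is odd (it need not vanish on (0, π)).
  u² squared terms: (-2)²·∫sin(4x)² dx = 4·π/2 = 2*π;  (2)²·∫cos(3x)² dx = 4·π/2 = 2*π.
  u² cross terms: 2·(-2)·(2)·∫sin(4x)·cos(3x) dx = -8·(8/7) = -64/7.
  So ∫_0^π u² dx = 2*π + 2*π − 64/7 = -64/7 + 4*π.
  (u')² squared terms: (-8)²·∫cos(4x)² dx = 64·π/2 = 32*π;  (-6)²·∫sin(3x)² dx = 36·π/2 = 18*π.
  (u')² cross terms: 2·(-8)·(-6)·∫cos(4x)·sin(3x) dx = 96·(-6/7) = -576/7.
  So ∫_0^π (u')² dx = 32*π + 18*π − 576/7 = -576/7 + 50*π.
||u||_{H^1}^2 = (-64/7 + 4*π) + (-576/7 + 50*π) = -640/7 + 54*π.


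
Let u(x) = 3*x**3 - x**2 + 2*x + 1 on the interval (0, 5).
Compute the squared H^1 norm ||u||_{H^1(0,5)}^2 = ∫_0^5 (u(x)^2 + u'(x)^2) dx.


||u||_{H^1}^2 = 1959775/14

The H^1 norm (squared) on an interval (0, L) is
  ||u||_{H^1}^2 = ∫_0^L u(x)^2 dx + ∫_0^L u'(x)^2 dx.
Compute u'(x) = 9*x**2 - 2*x + 2.
Then u(x)^2 = 9*x**6 - 6*x**5 + 13*x**4 + 2*x**3 + 2*x**2 + 4*x + 1 and u'(x)^2 = 81*x**4 - 36*x**3 + 40*x**2 - 8*x + 4.
Integrate each monomial from 0 to 5 using ∫_0^5 c·x^n dx = c·5^(n+1)/(n+1):
  ∫_0^5 u(x)^2 dx = ∫_0^5 (9*x^6 - 6*x^5 + 13*x^4 + 2*x^3 + 2*x^2 + 4*x + 1) dx. Term by term:
    ∫_0^5 9*x^6 dx = 703125/7;  ∫_0^5 -6*x^5 dx = -15625;  ∫_0^5 13*x^4 dx = 8125;
    ∫_0^5 2*x^3 dx = 625/2;  ∫_0^5 2*x^2 dx = 250/3;  ∫_0^5 4*x dx = 50;
    ∫_0^5 1 dx = 5.
  Sum: 703125/7 − 15625 + 8125 + 625/2 + 250/3 + 50 + 5 = 3922685/42.
  ∫_0^5 u'(x)^2 dx = ∫_0^5 (81*x^4 - 36*x^3 + 40*x^2 - 8*x + 4) dx. Term by term:
    ∫_0^5 81*x^4 dx = 50625;  ∫_0^5 -36*x^3 dx = -5625;  ∫_0^5 40*x^2 dx = 5000/3;
    ∫_0^5 -8*x dx = -100;  ∫_0^5 4 dx = 20.
  Sum: 50625 − 5625 + 5000/3 − 100 + 20 = 139760/3.
Adding: ||u||_{H^1}^2 = 3922685/42 + 139760/3 = 1959775/14.


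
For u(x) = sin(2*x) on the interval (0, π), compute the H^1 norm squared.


||u||_{H^1(0,π)}^2 = 5*π/2

u'(x) = 2*cos(2*x).
Expand u² and (u')² and integrate term by term on (0, π), using: for integers n ≥ 1, ∫_0^π sin²(nx) dx = ∫_0^π cos²(nx) dx = π/2; for n ≠ n', ∫_0^π sin(nx)sin(n'x) dx = ∫_0^π cos(nx)cos(n'x) dx = 0; and by product-to-sum, ∫_0^π sin(nx)cos(n'x) dx = ½∫_0^π [sin((n+n')x) + sin((n−n')x)] dx, which is 0 when n+n' is even and 2n/(n²−n'²) when n+n' is odd (it need not vanish on (0, π)).
  u² squared terms: (1)²·∫sin(2x)² dx = 1·π/2 = π/2.
  So ∫_0^π u² dx = π/2.
  (u')² squared terms: (2)²·∫cos(2x)² dx = 4·π/2 = 2*π.
  So ∫_0^π (u')² dx = 2*π.
||u||_{H^1}^2 = (π/2) + (2*π) = 5*π/2.


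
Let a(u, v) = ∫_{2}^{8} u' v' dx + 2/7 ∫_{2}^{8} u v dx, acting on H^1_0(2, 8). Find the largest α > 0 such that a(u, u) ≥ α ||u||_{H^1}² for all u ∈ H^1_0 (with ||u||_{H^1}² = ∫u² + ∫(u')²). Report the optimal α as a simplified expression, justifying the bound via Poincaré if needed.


α = (π^2 + 72/7)/(π^2 + 36)

Coercivity of a(·,·) on H^1_0(2, 8) means a(u, u) ≥ α ||u||_{H^1}² for every u ∈ H^1_0.
The interval has length L = 6, and Poincaré/coercivity depend only on L. Here a(u, u) = ∫(u')² + (2/7)·∫u².
Here 0 < c = 2/7 < 1. The condition a(u,u) ≥ α||u||_{H^1}² reads (1−α)∫(u')² ≥ (α−c)∫u². Any admissible α is ≤ 1 (rapidly oscillating u have ∫u²/∫(u')² → 0), and α = 1 would force 0 ≥ (1−c)∫u², impossible since c < 1; so 1−α > 0. By the sharp Poincaré inequality on H^1_0 of an interval of length L, ∫(u')² ≥ (π/L)²∫u² with equality for the first sine mode sin(π(x−x₀)/L) (x₀ the left endpoint), so the inequality holds for all u iff (1−α)(π/L)² ≥ α − c, i.e. α ≤ ((π/L)² + c)/((π/L)² + 1) = (1 + c(L/π)²)/(1 + (L/π)²). With (π/L)² = π^2/36 and c = 2/7, the largest admissible constant is α = ((π/L)² + c)/((π/L)² + 1).
Simplifying, α = (π^2 + 72/7)/(π^2 + 36).


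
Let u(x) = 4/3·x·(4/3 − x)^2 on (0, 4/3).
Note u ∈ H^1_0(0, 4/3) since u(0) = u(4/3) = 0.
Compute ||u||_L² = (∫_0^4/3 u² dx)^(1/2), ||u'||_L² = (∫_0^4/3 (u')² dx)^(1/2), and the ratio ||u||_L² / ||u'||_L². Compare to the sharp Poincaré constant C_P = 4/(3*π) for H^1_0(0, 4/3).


||u||_L² / ||u'||_L² = 2*sqrt(14)/21 < C_P = 4/(3*π).

u(x) = 4/3·x·(4/3 − x)^2, so u'(x) = 4*x^2 - 64*x/9 + 64/27.
u(x) = 4/3·x·(4/3 − x)^2 vanishes at x = 0 and x = 4/3, so u ∈ H^1_0(0, 4/3). Differentiate via the product rule and integrate the resulting polynomials term by term.
  ∫_0^4/3 u² dx = ∫_0^4/3 (16*x^6/9 - 256*x^5/27 + 512*x^4/27 - 4096*x^3/243 + 4096*x^2/729) dx. Term by term:
    ∫_0^4/3 16*x^6/9 dx = 262144/137781;  ∫_0^4/3 -256*x^5/27 dx = -524288/59049;  ∫_0^4/3 512*x^4/27 dx = 524288/32805;
    ∫_0^4/3 -4096*x^3/243 dx = -262144/19683;  ∫_0^4/3 4096*x^2/729 dx = 262144/59049.
  Sum: 262144/137781 − 524288/59049 + 524288/32805 − 262144/19683 + 262144/59049 = 262144/2066715.
  ∫_0^4/3 (u')² dx = ∫_0^4/3 (16*x^4 - 512*x^3/9 + 5632*x^2/81 - 8192*x/243 + 4096/729) dx. Term by term:
    ∫_0^4/3 16*x^4 dx = 16384/1215;  ∫_0^4/3 -512*x^3/9 dx = -32768/729;  ∫_0^4/3 5632*x^2/81 dx = 360448/6561;
    ∫_0^4/3 -8192*x/243 dx = -65536/2187;  ∫_0^4/3 4096/729 dx = 16384/2187.
  Sum: 16384/1215 − 32768/729 + 360448/6561 − 65536/2187 + 16384/2187 = 32768/32805.
∫_0^4/3 u² dx = 262144/2066715, so ||u||_L² = 512*sqrt(35)/8505.
∫_0^4/3 (u')² dx = 32768/32805, so ||u'||_L² = 128*sqrt(10)/405.
Ratio ||u||_L² / ||u'||_L² = 2*sqrt(14)/21.
Sharp Poincaré constant on H^1_0(0, 4/3) is C_P = L/π = 4/(3*π), achieved by sin(3*π/4·x).
A polynomial bump cannot attain the sharp Poincaré constant (only the first sine eigenfunction does), so the ratio is strictly less than C_P, consistent with ||u||_L² ≤ C_P ||u'||_L².


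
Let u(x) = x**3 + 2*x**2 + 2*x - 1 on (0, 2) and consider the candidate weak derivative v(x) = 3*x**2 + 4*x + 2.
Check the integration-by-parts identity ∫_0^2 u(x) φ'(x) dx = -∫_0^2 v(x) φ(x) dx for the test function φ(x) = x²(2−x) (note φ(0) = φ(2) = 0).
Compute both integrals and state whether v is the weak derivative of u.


LHS = -232/15, RHS = -232/15. Yes, v = u' weakly.

u(x) = x**3 + 2*x**2 + 2*x - 1, classical derivative u'(x) = 3*x**2 + 4*x + 2.
φ(x) = x²(2−x), so φ'(x) = x*(4 - 3*x).
Note φ(0) = φ(2) = 0, so the boundary term u·φ vanishes.
LHS = ∫_0^2 u(x) φ'(x) dx = ∫_0^2 (-3*x^5 - 2*x^4 + 2*x^3 + 11*x^2 - 4*x) dx. Term by term:
  ∫_0^2 -3*x^5 dx = -32;  ∫_0^2 -2*x^4 dx = -64/5;  ∫_0^2 2*x^3 dx = 8;
  ∫_0^2 11*x^2 dx = 88/3;  ∫_0^2 -4*x dx = -8.
Sum: -32 − 64/5 + 8 + 88/3 − 8 = -232/15.
So LHS = -232/15.
∫_0^2 v(x) φ(x) dx = ∫_0^2 (-3*x^5 + 2*x^4 + 6*x^3 + 4*x^2) dx. Term by term:
  ∫_0^2 -3*x^5 dx = -32;  ∫_0^2 2*x^4 dx = 64/5;  ∫_0^2 6*x^3 dx = 24;
  ∫_0^2 4*x^2 dx = 32/3.
Sum: -32 + 64/5 + 24 + 32/3 = 232/15.
So RHS = -∫_0^2 v(x) φ(x) dx = -232/15.
LHS = RHS, so the identity holds for this test φ.
Moreover u is smooth here and v(x) = u'(x) = 3*x**2 + 4*x + 2 pointwise, so the identity holds for every test function. Hence v is the weak derivative of u.


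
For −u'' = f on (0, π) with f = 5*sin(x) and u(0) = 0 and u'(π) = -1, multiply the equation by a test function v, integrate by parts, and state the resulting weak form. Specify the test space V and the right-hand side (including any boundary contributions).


V = {v ∈ H^1(0, π) : v(0) = 0} (test functions vanish at x = 0 where u is specified); weak form: ∫_0^π u'v' dx = ∫_0^π (5*sin(x)) v dx − v(π) for all v ∈ V.

Multiply both sides by a test function v and integrate from 0 to π:
  ∫_0^π −u''(x) v(x) dx = ∫_0^π f(x) v(x) dx.
Integrate the LHS by parts once:
  ∫_0^π −u'' v dx = −[u'(x) v(x)]_0^π + ∫_0^π u'(x) v'(x) dx.
Thus ∫_0^π u'(x) v'(x) dx = ∫_0^π f(x) v(x) dx + [u'(x) v(x)]_0^π.
Choose V so that boundary terms are either known or forced to vanish.
Mixed BC: u(0) = 0 (Dirichlet) and u'(π) = -1 (Neumann). Define V = {v ∈ H^1(0, π) : v(0) = 0}. Then [u' v]_0^π = u'(π)·v(π) − u'(0)·0 = − v(π).
Weak formulation: find u (satisfying any essential BC) such that ∫_0^π u'(x) v'(x) dx = ∫_0^π f v dx − v(π) for all v ∈ V (Dirichlet at 0 absorbed into V; Neumann datum at x = π contributes the boundary term).
Substituting f(x) = 5*sin(x), the right-hand side is ∫_0^π (5*sin(x)) v dx − v(π).


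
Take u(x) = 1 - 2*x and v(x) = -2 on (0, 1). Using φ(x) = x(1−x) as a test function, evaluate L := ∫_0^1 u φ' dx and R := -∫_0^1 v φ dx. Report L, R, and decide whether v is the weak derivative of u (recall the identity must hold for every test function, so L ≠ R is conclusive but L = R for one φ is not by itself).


LHS = 1/3, RHS = 1/3. Yes, v = u' weakly.

u(x) = 1 - 2*x, classical derivative u'(x) = -2.
φ(x) = x(1−x), so φ'(x) = 1 - 2*x.
Note φ(0) = φ(1) = 0, so the boundary term u·φ vanishes.
LHS = ∫_0^1 u(x) φ'(x) dx = ∫_0^1 (4*x^2 - 4*x + 1) dx. Term by term:
  ∫_0^1 4*x^2 dx = 4/3;  ∫_0^1 -4*x dx = -2;  ∫_0^1 1 dx = 1.
Sum: 4/3 − 2 + 1 = 1/3.
So LHS = 1/3.
∫_0^1 v(x) φ(x) dx = ∫_0^1 (2*x^2 - 2*x) dx. Term by term:
  ∫_0^1 2*x^2 dx = 2/3;  ∫_0^1 -2*x dx = -1.
Sum: 2/3 − 1 = -1/3.
So RHS = -∫_0^1 v(x) φ(x) dx = 1/3.
LHS = RHS, so the identity holds for this test φ.
Moreover u is smooth here and v(x) = u'(x) = -2 pointwise, so the identity holds for every test function. Hence v is the weak derivative of u.


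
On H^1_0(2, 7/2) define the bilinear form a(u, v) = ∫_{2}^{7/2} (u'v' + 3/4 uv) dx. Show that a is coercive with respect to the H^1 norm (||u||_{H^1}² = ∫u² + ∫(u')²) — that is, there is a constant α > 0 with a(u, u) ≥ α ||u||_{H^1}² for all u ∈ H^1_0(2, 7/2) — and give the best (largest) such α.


α = (27 + 16*π^2)/(4*(9 + 4*π^2))

Coercivity of a(·,·) on H^1_0(2, 7/2) means a(u, u) ≥ α ||u||_{H^1}² for every u ∈ H^1_0.
The interval has length L = 3/2, and Poincaré/coercivity depend only on L. Here a(u, u) = ∫(u')² + (3/4)·∫u².
Here 0 < c = 3/4 < 1. The condition a(u,u) ≥ α||u||_{H^1}² reads (1−α)∫(u')² ≥ (α−c)∫u². Any admissible α is ≤ 1 (rapidly oscillating u have ∫u²/∫(u')² → 0), and α = 1 would force 0 ≥ (1−c)∫u², impossible since c < 1; so 1−α > 0. By the sharp Poincaré inequality on H^1_0 of an interval of length L, ∫(u')² ≥ (π/L)²∫u² with equality for the first sine mode sin(π(x−x₀)/L) (x₀ the left endpoint), so the inequality holds for all u iff (1−α)(π/L)² ≥ α − c, i.e. α ≤ ((π/L)² + c)/((π/L)² + 1) = (1 + c(L/π)²)/(1 + (L/π)²). With (π/L)² = 4*π^2/9 and c = 3/4, the largest admissible constant is α = ((π/L)² + c)/((π/L)² + 1).
Simplifying, α = (27 + 16*π^2)/(4*(9 + 4*π^2)).


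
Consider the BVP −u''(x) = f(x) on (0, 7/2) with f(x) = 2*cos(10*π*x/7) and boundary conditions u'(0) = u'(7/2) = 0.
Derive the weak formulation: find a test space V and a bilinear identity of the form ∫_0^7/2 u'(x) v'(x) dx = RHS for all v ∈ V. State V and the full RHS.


V = H^1(0, 7/2) (no boundary constraint on v; u is determined up to an additive constant); weak form: ∫_0^7/2 u'v' dx = ∫_0^7/2 (2*cos(10*π*x/7)) v dx for all v ∈ V.

Multiply both sides by a test function v and integrate from 0 to 7/2:
  ∫_0^7/2 −u''(x) v(x) dx = ∫_0^7/2 f(x) v(x) dx.
Integrate the LHS by parts once:
  ∫_0^7/2 −u'' v dx = −[u'(x) v(x)]_0^7/2 + ∫_0^7/2 u'(x) v'(x) dx.
Thus ∫_0^7/2 u'(x) v'(x) dx = ∫_0^7/2 f(x) v(x) dx + [u'(x) v(x)]_0^7/2.
Choose V so that boundary terms are either known or forced to vanish.
u has homogeneous Neumann: u'(0) = u'(7/2) = 0. So [u' v]_0^7/2 = 0·v(7/2) − 0·v(0) = 0 for any v; take V = H^1(0, 7/2).
Weak formulation: find u (satisfying any essential BC) such that ∫_0^7/2 u'(x) v'(x) dx = ∫_0^7/2 f v dx for all v ∈ V (homogeneous Neumann, so boundary terms vanish).
Substituting f(x) = 2*cos(10*π*x/7), the right-hand side is ∫_0^7/2 (2*cos(10*π*x/7)) v dx.
Compatibility check (pure Neumann): taking v ≡ 1 ∈ V gives 0 = ∫_0^7/2 f dx + (0) − (0), i.e. ∫_0^7/2 f dx must equal u'(0) − u'(7/2) = 0. Indeed ∫_0^7/2 (2*cos(10*π*x/7)) dx = 0, so the data are compatible. The solution is then unique only up to an additive constant (fix it e.g. by requiring ∫_0^7/2 u dx = 0).


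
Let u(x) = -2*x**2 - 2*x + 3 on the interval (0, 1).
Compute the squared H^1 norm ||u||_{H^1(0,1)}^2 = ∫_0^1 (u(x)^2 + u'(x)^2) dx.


||u||_{H^1}^2 = 307/15

The H^1 norm (squared) on an interval (0, L) is
  ||u||_{H^1}^2 = ∫_0^L u(x)^2 dx + ∫_0^L u'(x)^2 dx.
Compute u'(x) = -4*x - 2.
Then u(x)^2 = 4*x**4 + 8*x**3 - 8*x**2 - 12*x + 9 and u'(x)^2 = 16*x**2 + 16*x + 4.
Integrate each monomial from 0 to 1 using ∫_0^1 c·x^n dx = c·1^(n+1)/(n+1):
  ∫_0^1 u(x)^2 dx = ∫_0^1 (4*x^4 + 8*x^3 - 8*x^2 - 12*x + 9) dx. Term by term:
    ∫_0^1 4*x^4 dx = 4/5;  ∫_0^1 8*x^3 dx = 2;  ∫_0^1 -8*x^2 dx = -8/3;
    ∫_0^1 -12*x dx = -6;  ∫_0^1 9 dx = 9.
  Sum: 4/5 + 2 − 8/3 − 6 + 9 = 47/15.
  ∫_0^1 u'(x)^2 dx = ∫_0^1 (16*x^2 + 16*x + 4) dx. Term by term:
    ∫_0^1 16*x^2 dx = 16/3;  ∫_0^1 16*x dx = 8;  ∫_0^1 4 dx = 4.
  Sum: 16/3 + 8 + 4 = 52/3.
Adding: ||u||_{H^1}^2 = 47/15 + 52/3 = 307/15.


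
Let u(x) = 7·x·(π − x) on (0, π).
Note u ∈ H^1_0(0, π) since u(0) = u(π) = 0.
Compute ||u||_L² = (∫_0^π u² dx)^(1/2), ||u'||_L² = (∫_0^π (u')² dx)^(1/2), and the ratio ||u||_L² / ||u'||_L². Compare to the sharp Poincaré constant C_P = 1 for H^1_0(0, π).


||u||_L² / ||u'||_L² = sqrt(10)*π/10 < C_P = 1.

u(x) = 7·x·(π − x), so u'(x) = -14*x + 7*π.
u(x) = 7·x·(π − x) vanishes at x = 0 and x = π, so u ∈ H^1_0(0, π). Differentiate via the product rule and integrate the resulting polynomials term by term.
  ∫_0^π u² dx = ∫_0^π (49*x^4 - 98*π*x^3 + 49*π^2*x^2) dx. Term by term:
    ∫_0^π 49*x^4 dx = 49*π^5/5;  ∫_0^π -98*π*x^3 dx = -49*π^5/2;  ∫_0^π 49*π^2*x^2 dx = 49*π^5/3.
  Sum: 49*π^5/5 − 49*π^5/2 + 49*π^5/3 = 49*π^5/30.
  ∫_0^π (u')² dx = ∫_0^π (196*x^2 - 196*π*x + 49*π^2) dx. Term by term:
    ∫_0^π 196*x^2 dx = 196*π^3/3;  ∫_0^π -196*π*x dx = -98*π^3;  ∫_0^π 49*π^2 dx = 49*π^3.
  Sum: 196*π^3/3 − 98*π^3 + 49*π^3 = 49*π^3/3.
∫_0^π u² dx = 49*π^5/30, so ||u||_L² = 7*sqrt(30)*π^(5/2)/30.
∫_0^π (u')² dx = 49*π^3/3, so ||u'||_L² = 7*sqrt(3)*π^(3/2)/3.
Ratio ||u||_L² / ||u'||_L² = sqrt(10)*π/10.
Sharp Poincaré constant on H^1_0(0, π) is C_P = L/π = 1, achieved by sin(x).
A polynomial bump cannot attain the sharp Poincaré constant (only the first sine eigenfunction does), so the ratio is strictly less than C_P, consistent with ||u||_L² ≤ C_P ||u'||_L².


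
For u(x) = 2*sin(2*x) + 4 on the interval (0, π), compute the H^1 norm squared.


||u||_{H^1(0,π)}^2 = 26*π

u'(x) = 4*cos(2*x).
Expand u² and (u')² and integrate term by term on (0, π), using: for integers n ≥ 1, ∫_0^π sin²(nx) dx = ∫_0^π cos²(nx) dx = π/2; for n ≠ n', ∫_0^π sin(nx)sin(n'x) dx = ∫_0^π cos(nx)cos(n'x) dx = 0; and by product-to-sum, ∫_0^π sin(nx)cos(n'x) dx = ½∫_0^π [sin((n+n')x) + sin((n−n')x)] dx, which is 0 when n+n' is even and 2n/(n²−n'²) when n+n' is odd (it need not vanish on (0, π)). For the constant mode: ∫_0^π 1 dx = π, ∫_0^π cos(nx) dx = 0, ∫_0^π sin(nx) dx = (1−(−1)^n)/n.
  u² squared terms: (4)²·∫1 dx = 16·π = 16*π;  (2)²·∫sin(2x)² dx = 4·π/2 = 2*π.
  u² cross terms: 2·(4)·(2)·∫1·sin(2x) dx = 16·(0) = 0.
  So ∫_0^π u² dx = 16*π + 2*π + 0 = 18*π.
  (u')² squared terms: (4)²·∫cos(2x)² dx = 16·π/2 = 8*π.
  So ∫_0^π (u')² dx = 8*π.
||u||_{H^1}^2 = (18*π) + (8*π) = 26*π.


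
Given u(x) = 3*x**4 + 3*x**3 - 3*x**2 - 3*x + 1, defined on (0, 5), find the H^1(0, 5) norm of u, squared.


||u||_{H^1}^2 = 132766275/28

The H^1 norm (squared) on an interval (0, L) is
  ||u||_{H^1}^2 = ∫_0^L u(x)^2 dx + ∫_0^L u'(x)^2 dx.
Compute u'(x) = 12*x**3 + 9*x**2 - 6*x - 3.
Then u(x)^2 = 9*x**8 + 18*x**7 - 9*x**6 - 36*x**5 - 3*x**4 + 24*x**3 + 3*x**2 - 6*x + 1 and u'(x)^2 = 144*x**6 + 216*x**5 - 63*x**4 - 180*x**3 - 18*x**2 + 36*x + 9.
Integrate each monomial from 0 to 5 using ∫_0^5 c·x^n dx = c·5^(n+1)/(n+1):
  ∫_0^5 u(x)^2 dx = ∫_0^5 (9*x^8 + 18*x^7 - 9*x^6 - 36*x^5 - 3*x^4 + 24*x^3 + 3*x^2 - 6*x + 1) dx. Term by term:
    ∫_0^5 9*x^8 dx = 1953125;  ∫_0^5 18*x^7 dx = 3515625/4;  ∫_0^5 -9*x^6 dx = -703125/7;
    ∫_0^5 -36*x^5 dx = -93750;  ∫_0^5 -3*x^4 dx = -1875;  ∫_0^5 24*x^3 dx = 3750;
    ∫_0^5 3*x^2 dx = 125;  ∫_0^5 -6*x dx = -75;  ∫_0^5 1 dx = 5.
  Sum: 1953125 + 3515625/4 − 703125/7 − 93750 − 1875 + 3750 + 125 − 75 + 5 = 73913415/28.
  ∫_0^5 u'(x)^2 dx = ∫_0^5 (144*x^6 + 216*x^5 - 63*x^4 - 180*x^3 - 18*x^2 + 36*x + 9) dx. Term by term:
    ∫_0^5 144*x^6 dx = 11250000/7;  ∫_0^5 216*x^5 dx = 562500;  ∫_0^5 -63*x^4 dx = -39375;
    ∫_0^5 -180*x^3 dx = -28125;  ∫_0^5 -18*x^2 dx = -750;  ∫_0^5 36*x dx = 450;
    ∫_0^5 9 dx = 45.
  Sum: 11250000/7 + 562500 − 39375 − 28125 − 750 + 450 + 45 = 14713215/7.
Adding: ||u||_{H^1}^2 = 73913415/28 + 14713215/7 = 132766275/28.


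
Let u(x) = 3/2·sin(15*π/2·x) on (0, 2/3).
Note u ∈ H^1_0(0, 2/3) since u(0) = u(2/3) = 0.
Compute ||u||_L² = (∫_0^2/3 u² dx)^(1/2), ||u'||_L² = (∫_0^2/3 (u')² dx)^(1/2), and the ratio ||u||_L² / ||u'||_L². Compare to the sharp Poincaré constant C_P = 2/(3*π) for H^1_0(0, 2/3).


||u||_L² / ||u'||_L² = 2/(15*π) < C_P = 2/(3*π).

u(x) = 3/2·sin(15*π/2·x), so u'(x) = 45*π*cos(15*π*x/2)/4.
Writing u(x) = A·sin(kπx/L) with A = 3/2 and k = 5, use ∫_0^L sin²(kπx/L) dx = L/2 and ∫_0^L cos²(kπx/L) dx = L/2.
u² = 9/4·sin²(15*π/2·x) and (u')² = 2025*π^2/16·cos²(15*π/2·x), and each of sin², cos² integrates to L/2 = 1/3 over (0, 2/3).
∫_0^2/3 u² dx = 3/4, so ||u||_L² = sqrt(3)/2.
∫_0^2/3 (u')² dx = 675*π^2/16, so ||u'||_L² = 15*sqrt(3)*π/4.
Ratio ||u||_L² / ||u'||_L² = 2/(15*π).
Sharp Poincaré constant on H^1_0(0, 2/3) is C_P = L/π = 2/(3*π), achieved by sin(3*π/2·x).
This is the k = 5 harmonic; the ratio L/(kπ) is strictly less than C_P = L/π, consistent with the sharp inequality ||u||_L² ≤ C_P ||u'||_L².


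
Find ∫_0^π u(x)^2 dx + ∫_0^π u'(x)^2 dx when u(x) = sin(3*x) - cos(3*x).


||u||_{H^1(0,π)}^2 = 10*π

u'(x) = 3*sin(3*x) + 3*cos(3*x).
Expand u² and (u')² and integrate term by term on (0, π), using: for integers n ≥ 1, ∫_0^π sin²(nx) dx = ∫_0^π cos²(nx) dx = π/2; for n ≠ n', ∫_0^π sin(nx)sin(n'x) dx = ∫_0^π cos(nx)cos(n'x) dx = 0; and by product-to-sum, ∫_0^π sin(nx)cos(n'x) dx = ½∫_0^π [sin((n+n')x) + sin((n−n')x)] dx, which is 0 when n+n' is even and 2n/(n²−n'²) when n+n' is odd (it need not vanish on (0, π)).
  u² squared terms: (-1)²·∫cos(3x)² dx = 1·π/2 = π/2;  (1)²·∫sin(3x)² dx = 1·π/2 = π/2.
  u² cross terms: 2·(-1)·(1)·∫cos(3x)·sin(3x) dx = -2·(0) = 0.
  So ∫_0^π u² dx = π/2 + π/2 + 0 = π.
  (u')² squared terms: (3)²·∫cos(3x)² dx = 9·π/2 = 9*π/2;  (3)²·∫sin(3x)² dx = 9·π/2 = 9*π/2.
  (u')² cross terms: 2·(3)·(3)·∫cos(3x)·sin(3x) dx = 18·(0) = 0.
  So ∫_0^π (u')² dx = 9*π/2 + 9*π/2 + 0 = 9*π.
||u||_{H^1}^2 = (π) + (9*π) = 10*π.


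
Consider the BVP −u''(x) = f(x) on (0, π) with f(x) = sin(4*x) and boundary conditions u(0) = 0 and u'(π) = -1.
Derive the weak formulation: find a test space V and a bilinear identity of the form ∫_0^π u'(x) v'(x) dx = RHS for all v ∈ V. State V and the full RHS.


V = {v ∈ H^1(0, π) : v(0) = 0} (test functions vanish at x = 0 where u is specified); weak form: ∫_0^π u'v' dx = ∫_0^π (sin(4*x)) v dx − v(π) for all v ∈ V.

Multiply both sides by a test function v and integrate from 0 to π:
  ∫_0^π −u''(x) v(x) dx = ∫_0^π f(x) v(x) dx.
Integrate the LHS by parts once:
  ∫_0^π −u'' v dx = −[u'(x) v(x)]_0^π + ∫_0^π u'(x) v'(x) dx.
Thus ∫_0^π u'(x) v'(x) dx = ∫_0^π f(x) v(x) dx + [u'(x) v(x)]_0^π.
Choose V so that boundary terms are either known or forced to vanish.
Mixed BC: u(0) = 0 (Dirichlet) and u'(π) = -1 (Neumann). Define V = {v ∈ H^1(0, π) : v(0) = 0}. Then [u' v]_0^π = u'(π)·v(π) − u'(0)·0 = − v(π).
Weak formulation: find u (satisfying any essential BC) such that ∫_0^π u'(x) v'(x) dx = ∫_0^π f v dx − v(π) for all v ∈ V (Dirichlet at 0 absorbed into V; Neumann datum at x = π contributes the boundary term).
Substituting f(x) = sin(4*x), the right-hand side is ∫_0^π (sin(4*x)) v dx − v(π).


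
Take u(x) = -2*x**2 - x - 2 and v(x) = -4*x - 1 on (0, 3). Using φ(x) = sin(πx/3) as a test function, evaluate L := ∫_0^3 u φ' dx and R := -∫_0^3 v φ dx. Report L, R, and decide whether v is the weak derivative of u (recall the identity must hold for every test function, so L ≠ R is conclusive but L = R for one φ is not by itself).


LHS = 42/π, RHS = 42/π. Yes, v = u' weakly.

u(x) = -2*x**2 - x - 2, classical derivative u'(x) = -4*x - 1.
φ(x) = sin(πx/3), so φ'(x) = π*cos(π*x/3)/3.
Note φ(0) = φ(3) = 0, so the boundary term u·φ vanishes.
LHS = ∫_0^3 u(x) φ'(x) dx = ∫_0^3 (-2*π*x^2*cos(π*x/3)/3 - π*x*cos(π*x/3)/3 - 2*π*cos(π*x/3)/3) dx. Term by term:
  ∫_0^3 -2*π*cos(π*x/3)/3 dx = 0;  ∫_0^3 -2*π*x^2*cos(π*x/3)/3 dx = 36/π;  ∫_0^3 -π*x*cos(π*x/3)/3 dx = 6/π.
Sum: 0 + 36/π + 6/π = 42/π.
So LHS = 42/π.
∫_0^3 v(x) φ(x) dx = ∫_0^3 (-4*x*sin(π*x/3) - sin(π*x/3)) dx. Term by term:
  ∫_0^3 -sin(π*x/3) dx = -6/π;  ∫_0^3 -4*x*sin(π*x/3) dx = -36/π.
Sum: -6/π − 36/π = -42/π.
So RHS = -∫_0^3 v(x) φ(x) dx = 42/π.
LHS = RHS, so the identity holds for this test φ.
Moreover u is smooth here and v(x) = u'(x) = -4*x - 1 pointwise, so the identity holds for every test function. Hence v is the weak derivative of u.


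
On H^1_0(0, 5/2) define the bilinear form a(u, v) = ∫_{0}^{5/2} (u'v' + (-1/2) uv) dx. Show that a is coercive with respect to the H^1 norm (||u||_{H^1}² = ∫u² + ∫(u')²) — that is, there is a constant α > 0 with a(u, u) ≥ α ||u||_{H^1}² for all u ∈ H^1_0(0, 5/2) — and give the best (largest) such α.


α = (-25 + 8*π^2)/(2*(25 + 4*π^2))

Coercivity of a(·,·) on H^1_0(0, 5/2) means a(u, u) ≥ α ||u||_{H^1}² for every u ∈ H^1_0.
The interval has length L = 5/2, and Poincaré/coercivity depend only on L. Here a(u, u) = ∫(u')² + (-1/2)·∫u².
Here c = -1/2 < 0 with |c| < (π/L)² = 4*π^2/25, so coercivity still holds. The condition a(u,u) ≥ α||u||_{H^1}² reads (1−α)∫(u')² ≥ (α−c)∫u². Any admissible α is ≤ 1 (rapidly oscillating u have ∫u²/∫(u')² → 0), and α = 1 would force 0 ≥ (1−c)∫u², impossible since c < 1; so 1−α > 0. By the sharp Poincaré inequality on H^1_0 of an interval of length L, ∫(u')² ≥ (π/L)²∫u² with equality for the first sine mode sin(π(x−x₀)/L) (x₀ the left endpoint), so the inequality holds for all u iff (1−α)(π/L)² ≥ α − c, i.e. α ≤ ((π/L)² + c)/((π/L)² + 1) = (1 + c(L/π)²)/(1 + (L/π)²). (Direct route, valid since c ≤ 0: Poincaré gives c∫u² ≥ c(L/π)²∫(u')², so a(u,u) ≥ (1 + c(L/π)²)∫(u')², while ||u||_{H^1}² ≤ (1 + (L/π)²)∫(u')²; dividing yields the same α.) With (π/L)² = 4*π^2/25 and c = -1/2, the largest admissible constant is α = ((π/L)² + c)/((π/L)² + 1).
Simplifying, α = (-25 + 8*π^2)/(2*(25 + 4*π^2)).


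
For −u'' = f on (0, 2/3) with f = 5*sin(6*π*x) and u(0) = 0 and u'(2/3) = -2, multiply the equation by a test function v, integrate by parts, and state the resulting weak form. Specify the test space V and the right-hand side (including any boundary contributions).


V = {v ∈ H^1(0, 2/3) : v(0) = 0} (test functions vanish at x = 0 where u is specified); weak form: ∫_0^2/3 u'v' dx = ∫_0^2/3 (5*sin(6*π*x)) v dx − 2·v(2/3) for all v ∈ V.

Multiply both sides by a test function v and integrate from 0 to 2/3:
  ∫_0^2/3 −u''(x) v(x) dx = ∫_0^2/3 f(x) v(x) dx.
Integrate the LHS by parts once:
  ∫_0^2/3 −u'' v dx = −[u'(x) v(x)]_0^2/3 + ∫_0^2/3 u'(x) v'(x) dx.
Thus ∫_0^2/3 u'(x) v'(x) dx = ∫_0^2/3 f(x) v(x) dx + [u'(x) v(x)]_0^2/3.
Choose V so that boundary terms are either known or forced to vanish.
Mixed BC: u(0) = 0 (Dirichlet) and u'(2/3) = -2 (Neumann). Define V = {v ∈ H^1(0, 2/3) : v(0) = 0}. Then [u' v]_0^2/3 = u'(2/3)·v(2/3) − u'(0)·0 = − 2·v(2/3).
Weak formulation: find u (satisfying any essential BC) such that ∫_0^2/3 u'(x) v'(x) dx = ∫_0^2/3 f v dx − 2·v(2/3) for all v ∈ V (Dirichlet at 0 absorbed into V; Neumann datum at x = 2/3 contributes the boundary term).
Substituting f(x) = 5*sin(6*π*x), the right-hand side is ∫_0^2/3 (5*sin(6*π*x)) v dx − 2·v(2/3).


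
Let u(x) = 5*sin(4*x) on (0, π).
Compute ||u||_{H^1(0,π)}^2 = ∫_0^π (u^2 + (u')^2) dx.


||u||_{H^1(0,π)}^2 = 425*π/2

u'(x) = 20*cos(4*x).
Expand u² and (u')² and integrate term by term on (0, π), using: for integers n ≥ 1, ∫_0^π sin²(nx) dx = ∫_0^π cos²(nx) dx = π/2; for n ≠ n', ∫_0^π sin(nx)sin(n'x) dx = ∫_0^π cos(nx)cos(n'x) dx = 0; and by product-to-sum, ∫_0^π sin(nx)cos(n'x) dx = ½∫_0^π [sin((n+n')x) + sin((n−n')x)] dx, which is 0 when n+n' is even and 2n/(n²−n'²) when n+n' is odd (it need not vanish on (0, π)).
  u² squared terms: (5)²·∫sin(4x)² dx = 25·π/2 = 25*π/2.
  So ∫_0^π u² dx = 25*π/2.
  (u')² squared terms: (20)²·∫cos(4x)² dx = 400·π/2 = 200*π.
  So ∫_0^π (u')² dx = 200*π.
||u||_{H^1}^2 = (25*π/2) + (200*π) = 425*π/2.


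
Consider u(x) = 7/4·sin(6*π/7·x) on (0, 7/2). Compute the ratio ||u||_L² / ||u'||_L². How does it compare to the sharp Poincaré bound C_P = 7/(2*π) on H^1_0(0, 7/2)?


||u||_L² / ||u'||_L² = 7/(6*π) < C_P = 7/(2*π).

u(x) = 7/4·sin(6*π/7·x), so u'(x) = 3*π*cos(6*π*x/7)/2.
Writing u(x) = A·sin(kπx/L) with A = 7/4 and k = 3, use ∫_0^L sin²(kπx/L) dx = L/2 and ∫_0^L cos²(kπx/L) dx = L/2.
u² = 49/16·sin²(6*π/7·x) and (u')² = 9*π^2/4·cos²(6*π/7·x), and each of sin², cos² integrates to L/2 = 7/4 over (0, 7/2).
∫_0^7/2 u² dx = 343/64, so ||u||_L² = 7*sqrt(7)/8.
∫_0^7/2 (u')² dx = 63*π^2/16, so ||u'||_L² = 3*sqrt(7)*π/4.
Ratio ||u||_L² / ||u'||_L² = 7/(6*π).
Sharp Poincaré constant on H^1_0(0, 7/2) is C_P = L/π = 7/(2*π), achieved by sin(2*π/7·x).
This is the k = 3 harmonic; the ratio L/(kπ) is strictly less than C_P = L/π, consistent with the sharp inequality ||u||_L² ≤ C_P ||u'||_L².
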